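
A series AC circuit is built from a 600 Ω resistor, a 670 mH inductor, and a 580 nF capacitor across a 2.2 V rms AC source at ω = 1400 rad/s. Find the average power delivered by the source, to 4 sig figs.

X_L = ωL = 938.0 Ω
X_C = 1/(ωC) = 1232 Ω
Net reactance X = X_L − X_C = -293.5 Ω
Z = 600.0 − j293.5 Ω
|Z| = √(600.0² + 293.5²) = 668.0 Ω
∠Z = arctan(-293.5/600.0) = -26.07°
I = V/|Z| = 3.294 mA
P = VI cos φ = 2.2 × 0.003294 × cos(-26.07°) = 6.509 mW

6.509 mW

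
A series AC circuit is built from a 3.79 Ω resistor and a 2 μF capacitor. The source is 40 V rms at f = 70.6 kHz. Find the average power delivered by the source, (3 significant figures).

388 W

ω = 2πf = 443600 rad/s
X_C = 1/(ωC) = 1.13 Ω
Z = 3.79 − j1.13 Ω
|Z| = √(3.79² + 1.13²) = 3.95 Ω
∠Z = arctan(-1.13/3.79) = -16.6°
I = V/|Z| = 10.1 A
P = VI cos φ = 40 × 10.1 × cos(-16.6°) = 388 W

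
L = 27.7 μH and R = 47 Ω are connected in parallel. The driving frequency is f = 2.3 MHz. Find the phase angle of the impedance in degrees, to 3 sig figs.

ω = 2πf = 1.445e+07 rad/s
X_L = ωL = 400 Ω
Parallel: admittances add. Y = 1/R + 1/(jωL)
Y = (0.0213 − j0.00250) S
|Y| = 0.0214 S → |Z| = 1/|Y| = 46.7 Ω, ∠Z = −∠Y = 6.70°

6.70°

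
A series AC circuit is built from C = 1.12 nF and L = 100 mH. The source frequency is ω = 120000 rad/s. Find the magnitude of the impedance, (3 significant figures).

X_L = ωL = 12000 Ω
X_C = 1/(ωC) = 7440 Ω
Net reactance X = X_L − X_C = 4560 Ω
Z = j4560 Ω
|Z| = √(0² + 4560²) = 4560 Ω

4560 Ω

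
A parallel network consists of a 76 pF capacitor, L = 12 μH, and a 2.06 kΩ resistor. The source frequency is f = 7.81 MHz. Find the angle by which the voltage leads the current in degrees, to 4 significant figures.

ω = 2πf = 4.907e+07 rad/s
X_L = ωL = 588.9 Ω
X_C = 1/(ωC) = 268.1 Ω
Parallel: admittances add. Y = 1/R + 1/(jωL) + jωC
Y = (0.0004854 + j0.002031) S
|Y| = 0.002088 S → |Z| = 1/|Y| = 478.8 Ω, ∠Z = −∠Y = -76.56°

-76.56°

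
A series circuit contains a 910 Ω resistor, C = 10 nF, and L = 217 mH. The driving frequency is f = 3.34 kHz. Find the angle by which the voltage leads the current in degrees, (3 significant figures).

-13.1°

ω = 2πf = 20990 rad/s
X_L = ωL = 4550 Ω
X_C = 1/(ωC) = 4770 Ω
Net reactance X = X_L − X_C = -211 Ω
Z = 910 − j211 Ω
|Z| = √(910² + 211²) = 934 Ω
∠Z = arctan(-211/910) = -13.1°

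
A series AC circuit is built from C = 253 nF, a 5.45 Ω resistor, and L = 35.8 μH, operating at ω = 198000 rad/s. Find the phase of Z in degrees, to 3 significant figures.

-67.1°

X_L = ωL = 7.09 Ω
X_C = 1/(ωC) = 20.0 Ω
Net reactance X = X_L − X_C = -12.9 Ω
Z = 5.45 − j12.9 Ω
|Z| = √(5.45² + 12.9²) = 14.0 Ω
∠Z = arctan(-12.9/5.45) = -67.1°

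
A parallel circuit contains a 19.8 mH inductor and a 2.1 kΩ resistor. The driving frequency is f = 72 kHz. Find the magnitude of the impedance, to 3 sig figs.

2040 Ω

ω = 2πf = 452400 rad/s
X_L = ωL = 8960 Ω
Parallel: admittances add. Y = 1/R + 1/(jωL)
Y = (0.000476 − j0.000112) S
|Y| = 0.000489 S → |Z| = 1/|Y| = 2040 Ω, ∠Z = −∠Y = 13.2°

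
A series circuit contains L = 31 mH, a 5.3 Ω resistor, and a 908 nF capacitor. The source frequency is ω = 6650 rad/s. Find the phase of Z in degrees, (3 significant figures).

82.6°

X_L = ωL = 206 Ω
X_C = 1/(ωC) = 166 Ω
Net reactance X = X_L − X_C = 40.5 Ω
Z = 5.30 + j40.5 Ω
|Z| = √(5.30² + 40.5²) = 40.9 Ω
∠Z = arctan(40.5/5.30) = 82.6°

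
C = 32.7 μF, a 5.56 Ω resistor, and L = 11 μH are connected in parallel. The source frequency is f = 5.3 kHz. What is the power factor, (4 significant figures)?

ω = 2πf = 33300 rad/s
X_L = ωL = 0.3663 Ω
X_C = 1/(ωC) = 0.9183 Ω
Parallel: admittances add. Y = 1/R + 1/(jωL) + jωC
Y = (0.1799 − j1.641) S
|Y| = 1.651 S → |Z| = 1/|Y| = 0.6058 Ω, ∠Z = −∠Y = 83.75°
cos φ = cos(83.75°) = 0.1089

0.1089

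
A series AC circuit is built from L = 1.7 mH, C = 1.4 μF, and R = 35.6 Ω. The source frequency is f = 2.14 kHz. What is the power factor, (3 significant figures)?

ω = 2πf = 13450 rad/s
X_L = ωL = 22.9 Ω
X_C = 1/(ωC) = 53.1 Ω
Net reactance X = X_L − X_C = -30.3 Ω
Z = 35.6 − j30.3 Ω
|Z| = √(35.6² + 30.3²) = 46.7 Ω
∠Z = arctan(-30.3/35.6) = -40.4°
cos φ = cos(-40.4°) = 0.762

0.762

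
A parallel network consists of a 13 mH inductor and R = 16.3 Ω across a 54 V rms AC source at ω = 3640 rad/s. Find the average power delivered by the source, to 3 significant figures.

179 W

X_L = ωL = 47.3 Ω
Parallel: admittances add. Y = 1/R + 1/(jωL)
Y = (0.0613 − j0.0211) S
|Y| = 0.0649 S → |Z| = 1/|Y| = 15.4 Ω, ∠Z = −∠Y = 19.0°
I = V/|Z| = 3.50 A
P = VI cos φ = 54 × 3.50 × cos(19.0°) = 179 W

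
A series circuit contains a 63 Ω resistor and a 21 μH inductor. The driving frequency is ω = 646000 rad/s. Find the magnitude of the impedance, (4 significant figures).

64.44 Ω

X_L = ωL = 13.57 Ω
Z = 63.00 + j13.57 Ω
|Z| = √(63.00² + 13.57²) = 64.44 Ω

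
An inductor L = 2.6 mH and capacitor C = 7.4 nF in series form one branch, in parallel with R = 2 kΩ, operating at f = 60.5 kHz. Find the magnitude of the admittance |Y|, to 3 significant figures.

ω = 2πf = 380100 rad/s
X_L = ωL = 988 Ω
X_C = 1/(ωC) = 355 Ω
Branch 1: Z₁ = R = 2000 Ω
Branch 2 (series LC): Z₂ = j(X_L − X_C) = j633 Ω
Parallel: Z = Z₁Z₂/(Z₁+Z₂), |Z| = 603 Ω, ∠Z = 72.4°
|Y| = 1/|Z| = 1.66 mS

1.66 mS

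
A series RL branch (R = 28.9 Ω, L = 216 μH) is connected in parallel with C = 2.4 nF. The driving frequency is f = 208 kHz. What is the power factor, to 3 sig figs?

ω = 2πf = 1.307e+06 rad/s
X_L = ωL = 282 Ω
X_C = 1/(ωC) = 319 Ω
Branch 1 (R+jX_L): Z₁ = 28.9 + j282 Ω, |Z₁| = 284 Ω
Branch 2 (−jX_C): Z₂ = −j319 Ω
Parallel: Z = Z₁Z₂/(Z₁+Z₂), |Z| = 1940 Ω, ∠Z = 45.8°
cos φ = cos(45.8°) = 0.697

0.697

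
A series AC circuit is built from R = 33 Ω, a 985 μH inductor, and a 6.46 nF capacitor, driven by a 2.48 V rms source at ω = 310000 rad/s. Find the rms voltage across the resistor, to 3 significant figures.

X_L = ωL = 305 Ω
X_C = 1/(ωC) = 499 Ω
Net reactance X = X_L − X_C = -194 Ω
Z = 33.0 − j194 Ω
|Z| = √(33.0² + 194²) = 197 Ω
I = V/|Z| = 12.6 mA
V_R = I·|Z_R| = 0.0126 × 33.0 = 0.416 V

0.416 V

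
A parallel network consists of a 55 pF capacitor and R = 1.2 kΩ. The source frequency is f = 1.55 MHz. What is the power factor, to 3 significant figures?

0.841

ω = 2πf = 9.739e+06 rad/s
X_C = 1/(ωC) = 1870 Ω
Parallel: admittances add. Y = 1/R + jωC
Y = (0.000833 + j0.000536) S
|Y| = 0.000991 S → |Z| = 1/|Y| = 1010 Ω, ∠Z = −∠Y = -32.7°
cos φ = cos(-32.7°) = 0.841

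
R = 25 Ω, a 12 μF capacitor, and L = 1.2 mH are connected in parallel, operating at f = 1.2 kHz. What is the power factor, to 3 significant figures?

ω = 2πf = 7540 rad/s
X_L = ωL = 9.05 Ω
X_C = 1/(ωC) = 11.1 Ω
Parallel: admittances add. Y = 1/R + 1/(jωL) + jωC
Y = (0.0400 − j0.0200) S
|Y| = 0.0447 S → |Z| = 1/|Y| = 22.4 Ω, ∠Z = −∠Y = 26.6°
cos φ = cos(26.6°) = 0.894

0.894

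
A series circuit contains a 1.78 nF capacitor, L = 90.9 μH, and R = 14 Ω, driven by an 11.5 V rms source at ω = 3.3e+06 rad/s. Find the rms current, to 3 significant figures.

88.1 mA

X_L = ωL = 300 Ω
X_C = 1/(ωC) = 170 Ω
Net reactance X = X_L − X_C = 130 Ω
Z = 14.0 + j130 Ω
|Z| = √(14.0² + 130²) = 130 Ω
I = V/|Z| = 11.5/130 = 88.1 mA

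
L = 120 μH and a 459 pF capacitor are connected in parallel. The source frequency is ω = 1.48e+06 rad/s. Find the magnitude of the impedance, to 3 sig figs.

202 Ω

X_L = ωL = 178 Ω
X_C = 1/(ωC) = 1470 Ω
Parallel: admittances add. Y = 1/(jωL) + jωC
Y = (0 − j0.00495) S
|Y| = 0.00495 S → |Z| = 1/|Y| = 202 Ω, ∠Z = −∠Y = 90.0°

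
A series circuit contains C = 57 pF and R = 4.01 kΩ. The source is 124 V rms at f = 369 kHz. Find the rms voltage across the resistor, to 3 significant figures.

ω = 2πf = 2.318e+06 rad/s
X_C = 1/(ωC) = 7570 Ω
Z = 4010 − j7570 Ω
|Z| = √(4010² + 7570²) = 8560 Ω
I = V/|Z| = 14.5 mA
V_R = I·|Z_R| = 0.0145 × 4010 = 58.1 V

58.1 V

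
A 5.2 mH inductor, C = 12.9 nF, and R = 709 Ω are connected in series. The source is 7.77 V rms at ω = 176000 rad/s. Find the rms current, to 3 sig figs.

X_L = ωL = 915 Ω
X_C = 1/(ωC) = 440 Ω
Net reactance X = X_L − X_C = 475 Ω
Z = 709 + j475 Ω
|Z| = √(709² + 475²) = 853 Ω
I = V/|Z| = 7.77/853 = 9.11 mA

9.11 mA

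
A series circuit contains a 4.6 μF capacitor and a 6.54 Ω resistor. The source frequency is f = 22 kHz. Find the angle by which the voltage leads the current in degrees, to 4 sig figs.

-13.52°

ω = 2πf = 138200 rad/s
X_C = 1/(ωC) = 1.573 Ω
Z = 6.540 − j1.573 Ω
|Z| = √(6.540² + 1.573²) = 6.726 Ω
∠Z = arctan(-1.573/6.540) = -13.52°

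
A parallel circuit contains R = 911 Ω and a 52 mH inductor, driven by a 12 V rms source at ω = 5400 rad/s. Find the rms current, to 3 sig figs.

X_L = ωL = 281 Ω
Parallel: admittances add. Y = 1/R + 1/(jωL)
Y = (0.00110 − j0.00356) S
|Y| = 0.00373 S → |Z| = 1/|Y| = 268 Ω, ∠Z = −∠Y = 72.9°
I = V/|Z| = 12/268 = 44.7 mA

44.7 mA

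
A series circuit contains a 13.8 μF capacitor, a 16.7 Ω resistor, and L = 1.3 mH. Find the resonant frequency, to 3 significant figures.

1.19 kHz

ω₀ = 1/√(LC) = 1/√(0.0013 × 1.38e-05) = 7466 rad/s
f₀ = ω₀/(2π) = 1.19 kHz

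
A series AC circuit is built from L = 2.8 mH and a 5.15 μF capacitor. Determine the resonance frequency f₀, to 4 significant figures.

1.325 kHz

ω₀ = 1/√(LC) = 1/√(0.0028 × 5.15e-06) = 8328 rad/s
f₀ = ω₀/(2π) = 1.325 kHz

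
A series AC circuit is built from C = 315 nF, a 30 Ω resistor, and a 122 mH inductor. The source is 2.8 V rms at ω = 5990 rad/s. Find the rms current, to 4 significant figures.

13.79 mA

X_L = ωL = 730.8 Ω
X_C = 1/(ωC) = 530.0 Ω
Net reactance X = X_L − X_C = 200.8 Ω
Z = 30.00 + j200.8 Ω
|Z| = √(30.00² + 200.8²) = 203.0 Ω
I = V/|Z| = 2.8/203.0 = 13.79 mA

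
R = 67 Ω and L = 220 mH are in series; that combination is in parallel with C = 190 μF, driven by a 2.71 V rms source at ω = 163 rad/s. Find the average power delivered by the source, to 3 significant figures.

X_L = ωL = 35.9 Ω
X_C = 1/(ωC) = 32.3 Ω
Branch 1 (R+jX_L): Z₁ = 67.0 + j35.9 Ω, |Z₁| = 76.0 Ω
Branch 2 (−jX_C): Z₂ = −j32.3 Ω
Parallel: Z = Z₁Z₂/(Z₁+Z₂), |Z| = 36.6 Ω, ∠Z = -64.9°
I = V/|Z| = 74.1 mA
P = VI cos φ = 2.71 × 0.0741 × cos(-64.9°) = 85.2 mW

85.2 mW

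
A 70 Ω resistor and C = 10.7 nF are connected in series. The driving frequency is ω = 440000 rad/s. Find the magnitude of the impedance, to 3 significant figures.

X_C = 1/(ωC) = 212 Ω
Z = 70.0 − j212 Ω
|Z| = √(70.0² + 212²) = 224 Ω

224 Ω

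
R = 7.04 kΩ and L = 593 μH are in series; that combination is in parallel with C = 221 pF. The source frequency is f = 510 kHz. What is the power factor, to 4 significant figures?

0.1932

ω = 2πf = 3.204e+06 rad/s
X_L = ωL = 1900 Ω
X_C = 1/(ωC) = 1412 Ω
Branch 1 (R+jX_L): Z₁ = 7040 + j1900 Ω, |Z₁| = 7292 Ω
Branch 2 (−jX_C): Z₂ = −j1412 Ω
Parallel: Z = Z₁Z₂/(Z₁+Z₂), |Z| = 1459 Ω, ∠Z = -78.86°
cos φ = cos(-78.86°) = 0.1932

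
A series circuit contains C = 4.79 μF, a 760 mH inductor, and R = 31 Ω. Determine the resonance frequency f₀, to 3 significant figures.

83.4 Hz

ω₀ = 1/√(LC) = 1/√(0.76 × 4.79e-06) = 524.1 rad/s
f₀ = ω₀/(2π) = 83.4 Hz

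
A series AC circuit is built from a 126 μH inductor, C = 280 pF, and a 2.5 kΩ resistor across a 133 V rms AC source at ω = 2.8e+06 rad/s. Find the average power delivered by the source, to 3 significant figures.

X_L = ωL = 353 Ω
X_C = 1/(ωC) = 1280 Ω
Net reactance X = X_L − X_C = -923 Ω
Z = 2500 − j923 Ω
|Z| = √(2500² + 923²) = 2660 Ω
∠Z = arctan(-923/2500) = -20.3°
I = V/|Z| = 49.9 mA
P = VI cos φ = 133 × 0.0499 × cos(-20.3°) = 6.23 W

6.23 W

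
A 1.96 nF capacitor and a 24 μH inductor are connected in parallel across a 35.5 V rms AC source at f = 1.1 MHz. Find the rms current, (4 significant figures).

266.9 mA

ω = 2πf = 6.912e+06 rad/s
X_L = ωL = 165.9 Ω
X_C = 1/(ωC) = 73.82 Ω
Parallel: admittances add. Y = 1/(jωL) + jωC
Y = (0 + j0.007518) S
|Y| = 0.007518 S → |Z| = 1/|Y| = 133.0 Ω, ∠Z = −∠Y = -90.00°
I = V/|Z| = 35.5/133.0 = 266.9 mA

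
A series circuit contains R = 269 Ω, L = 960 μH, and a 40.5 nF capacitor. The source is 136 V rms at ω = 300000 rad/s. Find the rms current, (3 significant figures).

X_L = ωL = 288 Ω
X_C = 1/(ωC) = 82.3 Ω
Net reactance X = X_L − X_C = 206 Ω
Z = 269 + j206 Ω
|Z| = √(269² + 206²) = 339 Ω
I = V/|Z| = 136/339 = 402 mA

402 mA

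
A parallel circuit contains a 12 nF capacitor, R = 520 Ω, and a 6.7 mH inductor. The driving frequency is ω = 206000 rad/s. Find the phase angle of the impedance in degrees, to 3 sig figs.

-42.3°

X_L = ωL = 1380 Ω
X_C = 1/(ωC) = 405 Ω
Parallel: admittances add. Y = 1/R + 1/(jωL) + jωC
Y = (0.00192 + j0.00175) S
|Y| = 0.00260 S → |Z| = 1/|Y| = 385 Ω, ∠Z = −∠Y = -42.3°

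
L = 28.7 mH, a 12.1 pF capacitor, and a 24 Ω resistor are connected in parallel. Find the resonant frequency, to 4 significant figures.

270.1 kHz

ω₀ = 1/√(LC) = 1/√(0.0287 × 1.21e-11) = 1.697e+06 rad/s
f₀ = ω₀/(2π) = 270.1 kHz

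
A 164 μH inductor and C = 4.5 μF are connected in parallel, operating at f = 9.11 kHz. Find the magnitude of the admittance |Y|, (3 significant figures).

ω = 2πf = 57240 rad/s
X_L = ωL = 9.39 Ω
X_C = 1/(ωC) = 3.88 Ω
Parallel: admittances add. Y = 1/(jωL) + jωC
Y = (0 + j0.151) S
|Y| = 0.151 S → |Z| = 1/|Y| = 6.62 Ω, ∠Z = −∠Y = -90.0°

151 mS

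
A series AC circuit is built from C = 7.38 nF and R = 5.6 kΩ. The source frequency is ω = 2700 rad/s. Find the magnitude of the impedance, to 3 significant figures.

X_C = 1/(ωC) = 50200 Ω
Z = 5600 − j50200 Ω
|Z| = √(5600² + 50200²) = 50500 Ω

50500 Ω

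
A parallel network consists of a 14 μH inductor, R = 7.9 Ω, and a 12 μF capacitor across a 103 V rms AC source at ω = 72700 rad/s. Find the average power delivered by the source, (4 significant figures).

1.343 kW

X_L = ωL = 1.018 Ω
X_C = 1/(ωC) = 1.146 Ω
Parallel: admittances add. Y = 1/R + 1/(jωL) + jωC
Y = (0.1266 − j0.1101) S
|Y| = 0.1678 S → |Z| = 1/|Y| = 5.960 Ω, ∠Z = −∠Y = 41.02°
I = V/|Z| = 17.28 A
P = VI cos φ = 103 × 17.28 × cos(41.02°) = 1.343 kW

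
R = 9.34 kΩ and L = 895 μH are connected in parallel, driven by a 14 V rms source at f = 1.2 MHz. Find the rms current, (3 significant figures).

2.56 mA

ω = 2πf = 7.54e+06 rad/s
X_L = ωL = 6750 Ω
Parallel: admittances add. Y = 1/R + 1/(jωL)
Y = (0.000107 − j0.000148) S
|Y| = 0.000183 S → |Z| = 1/|Y| = 5470 Ω, ∠Z = −∠Y = 54.2°
I = V/|Z| = 14/5470 = 2.56 mA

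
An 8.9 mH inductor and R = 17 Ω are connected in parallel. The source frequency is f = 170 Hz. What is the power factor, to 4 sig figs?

0.4881

ω = 2πf = 1068 rad/s
X_L = ωL = 9.506 Ω
Parallel: admittances add. Y = 1/R + 1/(jωL)
Y = (0.05882 − j0.1052) S
|Y| = 0.1205 S → |Z| = 1/|Y| = 8.297 Ω, ∠Z = −∠Y = 60.79°
cos φ = cos(60.79°) = 0.4881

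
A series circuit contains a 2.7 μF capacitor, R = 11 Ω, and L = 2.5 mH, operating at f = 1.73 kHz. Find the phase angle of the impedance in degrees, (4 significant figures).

ω = 2πf = 10870 rad/s
X_L = ωL = 27.17 Ω
X_C = 1/(ωC) = 34.07 Ω
Net reactance X = X_L − X_C = -6.898 Ω
Z = 11.00 − j6.898 Ω
|Z| = √(11.00² + 6.898²) = 12.98 Ω
∠Z = arctan(-6.898/11.00) = -32.09°

-32.09°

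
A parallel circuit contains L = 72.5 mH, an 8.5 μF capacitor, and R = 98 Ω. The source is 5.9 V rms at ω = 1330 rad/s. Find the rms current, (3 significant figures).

X_L = ωL = 96.4 Ω
X_C = 1/(ωC) = 88.5 Ω
Parallel: admittances add. Y = 1/R + 1/(jωL) + jωC
Y = (0.0102 + j0.000934) S
|Y| = 0.0102 S → |Z| = 1/|Y| = 97.6 Ω, ∠Z = −∠Y = -5.23°
I = V/|Z| = 5.9/97.6 = 60.5 mA

60.5 mA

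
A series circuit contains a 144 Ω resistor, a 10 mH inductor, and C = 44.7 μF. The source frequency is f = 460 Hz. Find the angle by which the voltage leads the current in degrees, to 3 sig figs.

ω = 2πf = 2890 rad/s
X_L = ωL = 28.9 Ω
X_C = 1/(ωC) = 7.74 Ω
Net reactance X = X_L − X_C = 21.2 Ω
Z = 144 + j21.2 Ω
|Z| = √(144² + 21.2²) = 146 Ω
∠Z = arctan(21.2/144) = 8.36°

8.36°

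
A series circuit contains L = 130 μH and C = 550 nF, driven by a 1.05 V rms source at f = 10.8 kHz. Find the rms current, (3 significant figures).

ω = 2πf = 67860 rad/s
X_L = ωL = 8.82 Ω
X_C = 1/(ωC) = 26.8 Ω
Net reactance X = X_L − X_C = -18.0 Ω
Z = − j18.0 Ω
|Z| = √(0² + 18.0²) = 18.0 Ω
I = V/|Z| = 1.05/18.0 = 58.4 mA

58.4 mA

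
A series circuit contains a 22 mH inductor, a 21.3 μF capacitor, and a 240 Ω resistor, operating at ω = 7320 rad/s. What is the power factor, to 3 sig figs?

X_L = ωL = 161 Ω
X_C = 1/(ωC) = 6.41 Ω
Net reactance X = X_L − X_C = 155 Ω
Z = 240 + j155 Ω
|Z| = √(240² + 155²) = 285 Ω
∠Z = arctan(155/240) = 32.8°
cos φ = cos(32.8°) = 0.841

0.841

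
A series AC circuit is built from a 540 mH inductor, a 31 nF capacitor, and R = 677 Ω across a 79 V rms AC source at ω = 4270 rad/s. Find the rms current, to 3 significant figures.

14.9 mA

X_L = ωL = 2310 Ω
X_C = 1/(ωC) = 7550 Ω
Net reactance X = X_L − X_C = -5250 Ω
Z = 677 − j5250 Ω
|Z| = √(677² + 5250²) = 5290 Ω
I = V/|Z| = 79/5290 = 14.9 mA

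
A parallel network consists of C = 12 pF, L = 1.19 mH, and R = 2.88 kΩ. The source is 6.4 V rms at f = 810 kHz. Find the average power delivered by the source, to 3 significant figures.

ω = 2πf = 5.089e+06 rad/s
X_L = ωL = 6060 Ω
X_C = 1/(ωC) = 16400 Ω
Parallel: admittances add. Y = 1/R + 1/(jωL) + jωC
Y = (0.000347 − j0.000104) S
|Y| = 0.000362 S → |Z| = 1/|Y| = 2760 Ω, ∠Z = −∠Y = 16.7°
I = V/|Z| = 2.32 mA
P = VI cos φ = 6.4 × 0.00232 × cos(16.7°) = 14.2 mW

14.2 mW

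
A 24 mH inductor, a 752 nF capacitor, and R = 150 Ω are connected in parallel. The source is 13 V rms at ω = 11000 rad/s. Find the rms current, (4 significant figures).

104.4 mA

X_L = ωL = 264.0 Ω
X_C = 1/(ωC) = 120.9 Ω
Parallel: admittances add. Y = 1/R + 1/(jωL) + jωC
Y = (0.006667 + j0.004484) S
|Y| = 0.008034 S → |Z| = 1/|Y| = 124.5 Ω, ∠Z = −∠Y = -33.93°
I = V/|Z| = 13/124.5 = 104.4 mA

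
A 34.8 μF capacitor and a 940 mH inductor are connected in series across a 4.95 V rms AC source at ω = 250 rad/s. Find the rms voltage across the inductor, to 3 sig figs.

9.69 V

X_L = ωL = 235 Ω
X_C = 1/(ωC) = 115 Ω
Net reactance X = X_L − X_C = 120 Ω
Z = j120 Ω
|Z| = √(0² + 120²) = 120 Ω
I = V/|Z| = 41.2 mA
V_L = I·|Z_L| = 0.0412 × 235 = 9.69 V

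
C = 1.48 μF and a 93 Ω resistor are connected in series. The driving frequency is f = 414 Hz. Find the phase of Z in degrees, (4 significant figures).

-70.30°

ω = 2πf = 2601 rad/s
X_C = 1/(ωC) = 259.8 Ω
Z = 93.00 − j259.8 Ω
|Z| = √(93.00² + 259.8²) = 275.9 Ω
∠Z = arctan(-259.8/93.00) = -70.30°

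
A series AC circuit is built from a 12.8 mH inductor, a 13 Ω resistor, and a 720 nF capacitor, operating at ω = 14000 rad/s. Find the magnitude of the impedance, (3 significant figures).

X_L = ωL = 179 Ω
X_C = 1/(ωC) = 99.2 Ω
Net reactance X = X_L − X_C = 80.0 Ω
Z = 13.0 + j80.0 Ω
|Z| = √(13.0² + 80.0²) = 81.0 Ω

81.0 Ω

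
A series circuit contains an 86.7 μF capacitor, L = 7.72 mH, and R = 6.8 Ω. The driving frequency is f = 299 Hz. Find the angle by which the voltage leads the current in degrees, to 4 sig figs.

50.89°

ω = 2πf = 1879 rad/s
X_L = ωL = 14.50 Ω
X_C = 1/(ωC) = 6.139 Ω
Net reactance X = X_L − X_C = 8.364 Ω
Z = 6.800 + j8.364 Ω
|Z| = √(6.800² + 8.364²) = 10.78 Ω
∠Z = arctan(8.364/6.800) = 50.89°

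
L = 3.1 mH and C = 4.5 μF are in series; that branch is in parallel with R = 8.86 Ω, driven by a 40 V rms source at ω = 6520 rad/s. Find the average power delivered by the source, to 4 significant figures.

180.6 W

X_L = ωL = 20.21 Ω
X_C = 1/(ωC) = 34.08 Ω
Branch 1: Z₁ = R = 8.860 Ω
Branch 2 (series LC): Z₂ = j(X_L − X_C) = −j13.87 Ω
Parallel: Z = Z₁Z₂/(Z₁+Z₂), |Z| = 7.467 Ω, ∠Z = -32.57°
I = V/|Z| = 5.357 A
P = VI cos φ = 40 × 5.357 × cos(-32.57°) = 180.6 W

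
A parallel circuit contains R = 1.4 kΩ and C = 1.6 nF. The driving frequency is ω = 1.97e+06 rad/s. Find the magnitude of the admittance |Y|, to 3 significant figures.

X_C = 1/(ωC) = 317 Ω
Parallel: admittances add. Y = 1/R + jωC
Y = (0.000714 + j0.00315) S
|Y| = 0.00323 S → |Z| = 1/|Y| = 309 Ω, ∠Z = −∠Y = -77.2°

3.23 mS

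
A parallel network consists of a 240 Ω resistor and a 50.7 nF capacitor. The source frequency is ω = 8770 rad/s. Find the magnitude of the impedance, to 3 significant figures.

239 Ω

X_C = 1/(ωC) = 2250 Ω
Parallel: admittances add. Y = 1/R + jωC
Y = (0.00417 + j0.000445) S
|Y| = 0.00419 S → |Z| = 1/|Y| = 239 Ω, ∠Z = −∠Y = -6.09°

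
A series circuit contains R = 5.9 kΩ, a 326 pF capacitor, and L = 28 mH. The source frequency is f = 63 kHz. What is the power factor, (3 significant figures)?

0.871

ω = 2πf = 395800 rad/s
X_L = ωL = 11100 Ω
X_C = 1/(ωC) = 7750 Ω
Net reactance X = X_L − X_C = 3330 Ω
Z = 5900 + j3330 Ω
|Z| = √(5900² + 3330²) = 6780 Ω
∠Z = arctan(3330/5900) = 29.5°
cos φ = cos(29.5°) = 0.871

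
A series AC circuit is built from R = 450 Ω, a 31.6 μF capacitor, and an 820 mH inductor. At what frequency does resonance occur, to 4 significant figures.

31.27 Hz

ω₀ = 1/√(LC) = 1/√(0.82 × 3.16e-05) = 196.4 rad/s
f₀ = ω₀/(2π) = 31.27 Hz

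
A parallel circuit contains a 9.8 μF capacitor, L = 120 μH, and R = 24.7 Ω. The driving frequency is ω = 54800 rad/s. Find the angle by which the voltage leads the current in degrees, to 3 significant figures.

-84.0°

X_L = ωL = 6.58 Ω
X_C = 1/(ωC) = 1.86 Ω
Parallel: admittances add. Y = 1/R + 1/(jωL) + jωC
Y = (0.0405 + j0.385) S
|Y| = 0.387 S → |Z| = 1/|Y| = 2.58 Ω, ∠Z = −∠Y = -84.0°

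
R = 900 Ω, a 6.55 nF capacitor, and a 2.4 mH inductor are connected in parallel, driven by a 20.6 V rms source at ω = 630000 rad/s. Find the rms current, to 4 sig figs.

X_L = ωL = 1512 Ω
X_C = 1/(ωC) = 242.3 Ω
Parallel: admittances add. Y = 1/R + 1/(jωL) + jωC
Y = (0.001111 + j0.003465) S
|Y| = 0.003639 S → |Z| = 1/|Y| = 274.8 Ω, ∠Z = −∠Y = -72.22°
I = V/|Z| = 20.6/274.8 = 74.96 mA

74.96 mA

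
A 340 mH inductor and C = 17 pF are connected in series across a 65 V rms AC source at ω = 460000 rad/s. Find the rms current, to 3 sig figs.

X_L = ωL = 156000 Ω
X_C = 1/(ωC) = 128000 Ω
Net reactance X = X_L − X_C = 28500 Ω
Z = j28500 Ω
|Z| = √(0² + 28500²) = 28500 Ω
I = V/|Z| = 65/28500 = 2.28 mA

2.28 mA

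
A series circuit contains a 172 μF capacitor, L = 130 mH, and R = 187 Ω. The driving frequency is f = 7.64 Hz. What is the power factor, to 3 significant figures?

ω = 2πf = 48.00 rad/s
X_L = ωL = 6.24 Ω
X_C = 1/(ωC) = 121 Ω
Net reactance X = X_L − X_C = -115 Ω
Z = 187 − j115 Ω
|Z| = √(187² + 115²) = 219 Ω
∠Z = arctan(-115/187) = -31.6°
cos φ = cos(-31.6°) = 0.852

0.852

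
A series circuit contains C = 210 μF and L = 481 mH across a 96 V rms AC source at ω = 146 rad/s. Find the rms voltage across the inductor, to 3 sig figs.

179 V

X_L = ωL = 70.2 Ω
X_C = 1/(ωC) = 32.6 Ω
Net reactance X = X_L − X_C = 37.6 Ω
Z = j37.6 Ω
|Z| = √(0² + 37.6²) = 37.6 Ω
I = V/|Z| = 2.55 A
V_L = I·|Z_L| = 2.55 × 70.2 = 179 V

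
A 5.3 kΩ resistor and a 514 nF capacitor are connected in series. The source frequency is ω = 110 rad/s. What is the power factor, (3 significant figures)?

0.287

X_C = 1/(ωC) = 17700 Ω
Z = 5300 − j17700 Ω
|Z| = √(5300² + 17700²) = 18500 Ω
∠Z = arctan(-17700/5300) = -73.3°
cos φ = cos(-73.3°) = 0.287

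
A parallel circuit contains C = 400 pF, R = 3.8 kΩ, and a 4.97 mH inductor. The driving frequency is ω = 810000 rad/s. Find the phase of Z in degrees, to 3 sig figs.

X_L = ωL = 4030 Ω
X_C = 1/(ωC) = 3090 Ω
Parallel: admittances add. Y = 1/R + 1/(jωL) + jωC
Y = (0.000263 + j7.56e-05) S
|Y| = 0.000274 S → |Z| = 1/|Y| = 3650 Ω, ∠Z = −∠Y = -16.0°

-16.0°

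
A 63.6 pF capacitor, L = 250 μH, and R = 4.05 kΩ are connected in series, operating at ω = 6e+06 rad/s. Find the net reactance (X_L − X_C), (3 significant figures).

-1120 Ω

X_L = ωL = 1500 Ω
X_C = 1/(ωC) = 2620 Ω
X = 1500 − 2620 = -1120 Ω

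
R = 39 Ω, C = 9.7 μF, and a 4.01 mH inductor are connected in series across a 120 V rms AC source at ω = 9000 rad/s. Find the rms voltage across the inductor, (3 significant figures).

93.9 V

X_L = ωL = 36.1 Ω
X_C = 1/(ωC) = 11.5 Ω
Net reactance X = X_L − X_C = 24.6 Ω
Z = 39.0 + j24.6 Ω
|Z| = √(39.0² + 24.6²) = 46.1 Ω
I = V/|Z| = 2.60 A
V_L = I·|Z_L| = 2.60 × 36.1 = 93.9 V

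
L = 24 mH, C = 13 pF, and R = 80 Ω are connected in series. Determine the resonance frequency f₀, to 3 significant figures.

ω₀ = 1/√(LC) = 1/√(0.024 × 1.3e-11) = 1.79e+06 rad/s
f₀ = ω₀/(2π) = 285 kHz

285 kHz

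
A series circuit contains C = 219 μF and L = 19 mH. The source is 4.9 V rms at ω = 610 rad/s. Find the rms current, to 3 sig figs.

X_L = ωL = 11.6 Ω
X_C = 1/(ωC) = 7.49 Ω
Net reactance X = X_L − X_C = 4.10 Ω
Z = j4.10 Ω
|Z| = √(0² + 4.10²) = 4.10 Ω
I = V/|Z| = 4.9/4.10 = 1.19 A

1.19 A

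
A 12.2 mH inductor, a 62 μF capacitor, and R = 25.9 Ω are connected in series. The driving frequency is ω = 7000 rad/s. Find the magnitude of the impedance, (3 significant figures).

87.0 Ω

X_L = ωL = 85.4 Ω
X_C = 1/(ωC) = 2.30 Ω
Net reactance X = X_L − X_C = 83.1 Ω
Z = 25.9 + j83.1 Ω
|Z| = √(25.9² + 83.1²) = 87.0 Ω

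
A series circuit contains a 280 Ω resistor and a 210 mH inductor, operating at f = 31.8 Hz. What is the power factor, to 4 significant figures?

0.9890

ω = 2πf = 199.8 rad/s
X_L = ωL = 41.96 Ω
Z = 280.0 + j41.96 Ω
|Z| = √(280.0² + 41.96²) = 283.1 Ω
∠Z = arctan(41.96/280.0) = 8.523°
cos φ = cos(8.523°) = 0.9890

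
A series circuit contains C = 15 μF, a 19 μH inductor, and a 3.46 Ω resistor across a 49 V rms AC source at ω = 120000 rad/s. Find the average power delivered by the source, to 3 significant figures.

556 W

X_L = ωL = 2.28 Ω
X_C = 1/(ωC) = 0.556 Ω
Net reactance X = X_L − X_C = 1.72 Ω
Z = 3.46 + j1.72 Ω
|Z| = √(3.46² + 1.72²) = 3.87 Ω
∠Z = arctan(1.72/3.46) = 26.5°
I = V/|Z| = 12.7 A
P = VI cos φ = 49 × 12.7 × cos(26.5°) = 556 W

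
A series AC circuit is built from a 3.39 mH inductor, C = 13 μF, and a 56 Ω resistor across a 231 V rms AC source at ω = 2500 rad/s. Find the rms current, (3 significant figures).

3.83 A

X_L = ωL = 8.47 Ω
X_C = 1/(ωC) = 30.8 Ω
Net reactance X = X_L − X_C = -22.3 Ω
Z = 56.0 − j22.3 Ω
|Z| = √(56.0² + 22.3²) = 60.3 Ω
I = V/|Z| = 231/60.3 = 3.83 A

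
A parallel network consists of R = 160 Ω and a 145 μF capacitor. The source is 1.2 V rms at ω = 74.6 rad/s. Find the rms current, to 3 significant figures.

15.0 mA

X_C = 1/(ωC) = 92.4 Ω
Parallel: admittances add. Y = 1/R + jωC
Y = (0.00625 + j0.0108) S
|Y| = 0.0125 S → |Z| = 1/|Y| = 80.0 Ω, ∠Z = −∠Y = -60.0°
I = V/|Z| = 1.2/80.0 = 15.0 mA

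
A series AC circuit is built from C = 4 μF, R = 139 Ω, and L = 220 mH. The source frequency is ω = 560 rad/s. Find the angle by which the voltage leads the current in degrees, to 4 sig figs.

X_L = ωL = 123.2 Ω
X_C = 1/(ωC) = 446.4 Ω
Net reactance X = X_L − X_C = -323.2 Ω
Z = 139.0 − j323.2 Ω
|Z| = √(139.0² + 323.2²) = 351.8 Ω
∠Z = arctan(-323.2/139.0) = -66.73°

-66.73°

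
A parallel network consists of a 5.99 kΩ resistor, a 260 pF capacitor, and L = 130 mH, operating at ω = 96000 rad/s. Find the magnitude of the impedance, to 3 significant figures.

X_L = ωL = 12500 Ω
X_C = 1/(ωC) = 40100 Ω
Parallel: admittances add. Y = 1/R + 1/(jωL) + jωC
Y = (0.000167 − j5.52e-05) S
|Y| = 0.000176 S → |Z| = 1/|Y| = 5690 Ω, ∠Z = −∠Y = 18.3°

5690 Ω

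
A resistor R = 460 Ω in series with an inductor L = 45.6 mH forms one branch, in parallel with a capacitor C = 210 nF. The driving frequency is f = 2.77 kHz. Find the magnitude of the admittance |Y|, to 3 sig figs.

2.77 mS

ω = 2πf = 17400 rad/s
X_L = ωL = 794 Ω
X_C = 1/(ωC) = 274 Ω
Branch 1 (R+jX_L): Z₁ = 460 + j794 Ω, |Z₁| = 917 Ω
Branch 2 (−jX_C): Z₂ = −j274 Ω
Parallel: Z = Z₁Z₂/(Z₁+Z₂), |Z| = 361 Ω, ∠Z = -78.6°
|Y| = 1/|Z| = 2.77 mS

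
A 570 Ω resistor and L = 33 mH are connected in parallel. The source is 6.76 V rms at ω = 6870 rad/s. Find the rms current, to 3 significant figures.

32.1 mA

X_L = ωL = 227 Ω
Parallel: admittances add. Y = 1/R + 1/(jωL)
Y = (0.00175 − j0.00441) S
|Y| = 0.00475 S → |Z| = 1/|Y| = 211 Ω, ∠Z = −∠Y = 68.3°
I = V/|Z| = 6.76/211 = 32.1 mA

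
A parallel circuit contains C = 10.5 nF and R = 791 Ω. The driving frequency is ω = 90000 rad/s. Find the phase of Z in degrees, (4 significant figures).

X_C = 1/(ωC) = 1058 Ω
Parallel: admittances add. Y = 1/R + jωC
Y = (0.001264 + j0.0009450) S
|Y| = 0.001578 S → |Z| = 1/|Y| = 633.6 Ω, ∠Z = −∠Y = -36.78°

-36.78°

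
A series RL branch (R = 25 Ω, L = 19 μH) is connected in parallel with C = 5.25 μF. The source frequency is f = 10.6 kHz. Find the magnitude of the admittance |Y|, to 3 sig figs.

350 mS

ω = 2πf = 66600 rad/s
X_L = ωL = 1.27 Ω
X_C = 1/(ωC) = 2.86 Ω
Branch 1 (R+jX_L): Z₁ = 25.0 + j1.27 Ω, |Z₁| = 25.0 Ω
Branch 2 (−jX_C): Z₂ = −j2.86 Ω
Parallel: Z = Z₁Z₂/(Z₁+Z₂), |Z| = 2.86 Ω, ∠Z = -83.5°
|Y| = 1/|Z| = 350 mS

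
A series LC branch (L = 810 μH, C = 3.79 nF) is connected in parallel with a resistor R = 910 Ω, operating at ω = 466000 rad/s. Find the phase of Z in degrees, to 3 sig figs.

X_L = ωL = 377 Ω
X_C = 1/(ωC) = 566 Ω
Branch 1: Z₁ = R = 910 Ω
Branch 2 (series LC): Z₂ = j(X_L − X_C) = −j189 Ω
Parallel: Z = Z₁Z₂/(Z₁+Z₂), |Z| = 185 Ω, ∠Z = -78.3°

-78.3°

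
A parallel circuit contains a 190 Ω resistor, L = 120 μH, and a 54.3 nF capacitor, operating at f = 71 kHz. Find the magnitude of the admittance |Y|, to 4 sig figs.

7.644 mS

ω = 2πf = 446100 rad/s
X_L = ωL = 53.53 Ω
X_C = 1/(ωC) = 41.28 Ω
Parallel: admittances add. Y = 1/R + 1/(jωL) + jωC
Y = (0.005263 + j0.005543) S
|Y| = 0.007644 S → |Z| = 1/|Y| = 130.8 Ω, ∠Z = −∠Y = -46.49°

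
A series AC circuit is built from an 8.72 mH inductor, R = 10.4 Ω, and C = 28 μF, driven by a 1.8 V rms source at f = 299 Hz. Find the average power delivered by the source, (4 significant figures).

ω = 2πf = 1879 rad/s
X_L = ωL = 16.38 Ω
X_C = 1/(ωC) = 19.01 Ω
Net reactance X = X_L − X_C = -2.628 Ω
Z = 10.40 − j2.628 Ω
|Z| = √(10.40² + 2.628²) = 10.73 Ω
∠Z = arctan(-2.628/10.40) = -14.18°
I = V/|Z| = 167.8 mA
P = VI cos φ = 1.8 × 0.1678 × cos(-14.18°) = 292.8 mW

292.8 mW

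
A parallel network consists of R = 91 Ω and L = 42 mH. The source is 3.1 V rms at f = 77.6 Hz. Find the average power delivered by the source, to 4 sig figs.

ω = 2πf = 487.6 rad/s
X_L = ωL = 20.48 Ω
Parallel: admittances add. Y = 1/R + 1/(jωL)
Y = (0.01099 − j0.04883) S
|Y| = 0.05005 S → |Z| = 1/|Y| = 19.98 Ω, ∠Z = −∠Y = 77.32°
I = V/|Z| = 155.2 mA
P = VI cos φ = 3.1 × 0.1552 × cos(77.32°) = 105.6 mW

105.6 mW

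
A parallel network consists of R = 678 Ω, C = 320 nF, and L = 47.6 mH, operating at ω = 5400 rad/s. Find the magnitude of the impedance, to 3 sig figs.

X_L = ωL = 257 Ω
X_C = 1/(ωC) = 579 Ω
Parallel: admittances add. Y = 1/R + 1/(jωL) + jωC
Y = (0.00147 − j0.00216) S
|Y| = 0.00262 S → |Z| = 1/|Y| = 382 Ω, ∠Z = −∠Y = 55.7°

382 Ω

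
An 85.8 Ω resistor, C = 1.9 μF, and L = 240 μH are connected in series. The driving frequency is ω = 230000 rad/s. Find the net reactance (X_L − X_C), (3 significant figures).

X_L = ωL = 55.2 Ω
X_C = 1/(ωC) = 2.29 Ω
X = 55.2 − 2.29 = 52.9 Ω

52.9 Ω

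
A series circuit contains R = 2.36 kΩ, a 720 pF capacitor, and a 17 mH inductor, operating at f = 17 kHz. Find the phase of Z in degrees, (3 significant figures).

ω = 2πf = 106800 rad/s
X_L = ωL = 1820 Ω
X_C = 1/(ωC) = 13000 Ω
Net reactance X = X_L − X_C = -11200 Ω
Z = 2360 − j11200 Ω
|Z| = √(2360² + 11200²) = 11400 Ω
∠Z = arctan(-11200/2360) = -78.1°

-78.1°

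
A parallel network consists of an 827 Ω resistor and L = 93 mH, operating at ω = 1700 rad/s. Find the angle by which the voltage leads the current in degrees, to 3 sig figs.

79.2°

X_L = ωL = 158 Ω
Parallel: admittances add. Y = 1/R + 1/(jωL)
Y = (0.00121 − j0.00633) S
|Y| = 0.00644 S → |Z| = 1/|Y| = 155 Ω, ∠Z = −∠Y = 79.2°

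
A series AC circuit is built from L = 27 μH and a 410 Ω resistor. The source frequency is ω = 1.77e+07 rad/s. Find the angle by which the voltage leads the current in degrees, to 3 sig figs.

49.4°

X_L = ωL = 478 Ω
Z = 410 + j478 Ω
|Z| = √(410² + 478²) = 630 Ω
∠Z = arctan(478/410) = 49.4°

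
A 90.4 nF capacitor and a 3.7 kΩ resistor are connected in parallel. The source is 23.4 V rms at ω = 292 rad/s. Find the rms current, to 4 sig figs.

X_C = 1/(ωC) = 37880 Ω
Parallel: admittances add. Y = 1/R + jωC
Y = (0.0002703 + j2.64e-05) S
|Y| = 0.0002716 S → |Z| = 1/|Y| = 3682 Ω, ∠Z = −∠Y = -5.578°
I = V/|Z| = 23.4/3682 = 6.354 mA

6.354 mA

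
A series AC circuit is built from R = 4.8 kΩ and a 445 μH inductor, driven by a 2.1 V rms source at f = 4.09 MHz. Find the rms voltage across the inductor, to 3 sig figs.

ω = 2πf = 2.57e+07 rad/s
X_L = ωL = 11400 Ω
Z = 4800 + j11400 Ω
|Z| = √(4800² + 11400²) = 12400 Ω
I = V/|Z| = 169 μA
V_L = I·|Z_L| = 0.000169 × 11400 = 1.94 V

1.94 V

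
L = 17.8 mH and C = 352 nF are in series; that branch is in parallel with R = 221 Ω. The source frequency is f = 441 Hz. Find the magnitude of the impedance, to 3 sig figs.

ω = 2πf = 2771 rad/s
X_L = ωL = 49.3 Ω
X_C = 1/(ωC) = 1030 Ω
Branch 1: Z₁ = R = 221 Ω
Branch 2 (series LC): Z₂ = j(X_L − X_C) = −j976 Ω
Parallel: Z = Z₁Z₂/(Z₁+Z₂), |Z| = 216 Ω, ∠Z = -12.8°

216 Ω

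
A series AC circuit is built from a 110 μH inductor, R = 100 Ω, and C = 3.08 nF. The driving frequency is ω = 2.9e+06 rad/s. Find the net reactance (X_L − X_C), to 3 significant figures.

207 Ω

X_L = ωL = 319 Ω
X_C = 1/(ωC) = 112 Ω
X = 319 − 112 = 207 Ω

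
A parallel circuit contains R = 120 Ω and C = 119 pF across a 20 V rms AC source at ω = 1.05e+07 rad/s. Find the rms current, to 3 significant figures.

169 mA

X_C = 1/(ωC) = 800 Ω
Parallel: admittances add. Y = 1/R + jωC
Y = (0.00833 + j0.00125) S
|Y| = 0.00843 S → |Z| = 1/|Y| = 119 Ω, ∠Z = −∠Y = -8.53°
I = V/|Z| = 20/119 = 169 mA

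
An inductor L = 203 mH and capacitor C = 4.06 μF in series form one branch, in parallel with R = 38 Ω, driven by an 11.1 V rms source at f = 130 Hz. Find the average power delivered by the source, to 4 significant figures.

ω = 2πf = 816.8 rad/s
X_L = ωL = 165.8 Ω
X_C = 1/(ωC) = 301.5 Ω
Branch 1: Z₁ = R = 38.00 Ω
Branch 2 (series LC): Z₂ = j(X_L − X_C) = −j135.7 Ω
Parallel: Z = Z₁Z₂/(Z₁+Z₂), |Z| = 36.59 Ω, ∠Z = -15.64°
I = V/|Z| = 303.3 mA
P = VI cos φ = 11.1 × 0.3033 × cos(-15.64°) = 3.242 W

3.242 W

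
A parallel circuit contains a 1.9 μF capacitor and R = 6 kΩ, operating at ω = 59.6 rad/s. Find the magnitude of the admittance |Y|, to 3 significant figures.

201 μS

X_C = 1/(ωC) = 8830 Ω
Parallel: admittances add. Y = 1/R + jωC
Y = (0.000167 + j0.000113) S
|Y| = 0.000201 S → |Z| = 1/|Y| = 4960 Ω, ∠Z = −∠Y = -34.2°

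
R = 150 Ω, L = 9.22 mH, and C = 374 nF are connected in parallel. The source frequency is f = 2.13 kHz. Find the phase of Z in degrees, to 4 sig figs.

24.93°

ω = 2πf = 13380 rad/s
X_L = ωL = 123.4 Ω
X_C = 1/(ωC) = 199.8 Ω
Parallel: admittances add. Y = 1/R + 1/(jωL) + jωC
Y = (0.006667 − j0.003099) S
|Y| = 0.007352 S → |Z| = 1/|Y| = 136.0 Ω, ∠Z = −∠Y = 24.93°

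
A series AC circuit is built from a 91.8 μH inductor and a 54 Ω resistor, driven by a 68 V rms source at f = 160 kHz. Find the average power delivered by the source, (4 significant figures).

21.84 W

ω = 2πf = 1.005e+06 rad/s
X_L = ωL = 92.29 Ω
Z = 54.00 + j92.29 Ω
|Z| = √(54.00² + 92.29²) = 106.9 Ω
∠Z = arctan(92.29/54.00) = 59.67°
I = V/|Z| = 636.0 mA
P = VI cos φ = 68 × 0.6360 × cos(59.67°) = 21.84 W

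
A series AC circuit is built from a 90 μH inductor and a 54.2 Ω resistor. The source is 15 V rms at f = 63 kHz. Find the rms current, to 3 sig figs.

ω = 2πf = 395800 rad/s
X_L = ωL = 35.6 Ω
Z = 54.2 + j35.6 Ω
|Z| = √(54.2² + 35.6²) = 64.9 Ω
I = V/|Z| = 15/64.9 = 231 mA

231 mA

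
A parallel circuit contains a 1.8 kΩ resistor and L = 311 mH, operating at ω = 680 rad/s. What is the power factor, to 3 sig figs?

X_L = ωL = 211 Ω
Parallel: admittances add. Y = 1/R + 1/(jωL)
Y = (0.000556 − j0.00473) S
|Y| = 0.00476 S → |Z| = 1/|Y| = 210 Ω, ∠Z = −∠Y = 83.3°
cos φ = cos(83.3°) = 0.117

0.117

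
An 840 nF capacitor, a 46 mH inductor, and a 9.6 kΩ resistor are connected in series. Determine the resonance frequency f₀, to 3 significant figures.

ω₀ = 1/√(LC) = 1/√(0.046 × 8.4e-07) = 5087 rad/s
f₀ = ω₀/(2π) = 810 Hz

810 Hz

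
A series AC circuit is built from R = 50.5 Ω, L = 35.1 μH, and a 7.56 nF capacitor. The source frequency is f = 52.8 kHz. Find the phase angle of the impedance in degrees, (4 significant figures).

-82.57°

ω = 2πf = 331800 rad/s
X_L = ωL = 11.64 Ω
X_C = 1/(ωC) = 398.7 Ω
Net reactance X = X_L − X_C = -387.1 Ω
Z = 50.50 − j387.1 Ω
|Z| = √(50.50² + 387.1²) = 390.4 Ω
∠Z = arctan(-387.1/50.50) = -82.57°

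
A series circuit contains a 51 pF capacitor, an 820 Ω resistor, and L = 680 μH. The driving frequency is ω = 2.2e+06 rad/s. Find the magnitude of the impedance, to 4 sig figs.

7462 Ω

X_L = ωL = 1496 Ω
X_C = 1/(ωC) = 8913 Ω
Net reactance X = X_L − X_C = -7417 Ω
Z = 820.0 − j7417 Ω
|Z| = √(820.0² + 7417²) = 7462 Ω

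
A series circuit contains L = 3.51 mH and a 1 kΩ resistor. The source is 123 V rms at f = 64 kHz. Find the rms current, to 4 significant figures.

71.11 mA

ω = 2πf = 402100 rad/s
X_L = ωL = 1411 Ω
Z = 1000 + j1411 Ω
|Z| = √(1000² + 1411²) = 1730 Ω
I = V/|Z| = 123/1730 = 71.11 mA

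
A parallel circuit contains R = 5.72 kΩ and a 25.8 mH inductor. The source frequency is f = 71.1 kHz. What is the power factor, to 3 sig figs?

0.896

ω = 2πf = 446700 rad/s
X_L = ωL = 11500 Ω
Parallel: admittances add. Y = 1/R + 1/(jωL)
Y = (0.000175 − j8.68e-05) S
|Y| = 0.000195 S → |Z| = 1/|Y| = 5120 Ω, ∠Z = −∠Y = 26.4°
cos φ = cos(26.4°) = 0.896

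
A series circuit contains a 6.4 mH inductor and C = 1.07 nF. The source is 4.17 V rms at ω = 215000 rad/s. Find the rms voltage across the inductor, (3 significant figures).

1.93 V

X_L = ωL = 1380 Ω
X_C = 1/(ωC) = 4350 Ω
Net reactance X = X_L − X_C = -2970 Ω
Z = − j2970 Ω
|Z| = √(0² + 2970²) = 2970 Ω
I = V/|Z| = 1.40 mA
V_L = I·|Z_L| = 0.00140 × 1380 = 1.93 V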